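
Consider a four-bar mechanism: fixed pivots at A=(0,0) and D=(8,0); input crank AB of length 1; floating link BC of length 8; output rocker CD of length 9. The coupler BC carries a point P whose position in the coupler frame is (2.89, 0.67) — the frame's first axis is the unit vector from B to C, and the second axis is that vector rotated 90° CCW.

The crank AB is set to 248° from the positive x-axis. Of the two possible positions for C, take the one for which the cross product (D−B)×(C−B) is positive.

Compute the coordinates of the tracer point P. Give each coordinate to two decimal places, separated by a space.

A=(0,0), D=(8.00,0)
B = A + 1.00·(cos248°, sin248°) = (-0.3746, -0.9272)
|BD| = 8.4258
circle(B,8.00) ∩ circle(D,9.00): a=3.2041, h=7.3303
  candidates: C₊=(2.0034,6.7112) cross=61.764; C₋=(3.6167,-7.8604) cross=-61.764
  mode + wants cross > 0 → take C=(2.0034,6.7112) (cross=61.764)
ex = (C−B)/|BC| = (0.2972,0.9548); ey = (-0.9548,0.2972)
P = B + 2.89·ex + 0.67·ey = (-0.1553,2.0313)

-0.16 2.03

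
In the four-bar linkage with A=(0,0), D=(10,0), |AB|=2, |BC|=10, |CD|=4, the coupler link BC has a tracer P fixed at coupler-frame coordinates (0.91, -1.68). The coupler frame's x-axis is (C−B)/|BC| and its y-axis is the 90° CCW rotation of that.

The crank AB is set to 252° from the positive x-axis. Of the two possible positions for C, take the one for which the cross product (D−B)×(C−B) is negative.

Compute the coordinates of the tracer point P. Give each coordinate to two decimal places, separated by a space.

A=(0,0), D=(10.00,0)
B = A + 2.00·(cos252°, sin252°) = (-0.6180, -1.9021)
|BD| = 10.7871
circle(B,10.00) ∩ circle(D,4.00): a=9.2871, h=3.7081
  candidates: C₊=(7.8697,3.3855) cross=40.000; C₋=(9.1774,-3.9145) cross=-40.000
  mode - wants cross < 0 → take C=(9.1774,-3.9145) (cross=-40.000)
ex = (C−B)/|BC| = (0.9795,-0.2012); ey = (0.2012,0.9795)
P = B + 0.91·ex + -1.68·ey = (-0.0647,-3.7309)

-0.06 -3.73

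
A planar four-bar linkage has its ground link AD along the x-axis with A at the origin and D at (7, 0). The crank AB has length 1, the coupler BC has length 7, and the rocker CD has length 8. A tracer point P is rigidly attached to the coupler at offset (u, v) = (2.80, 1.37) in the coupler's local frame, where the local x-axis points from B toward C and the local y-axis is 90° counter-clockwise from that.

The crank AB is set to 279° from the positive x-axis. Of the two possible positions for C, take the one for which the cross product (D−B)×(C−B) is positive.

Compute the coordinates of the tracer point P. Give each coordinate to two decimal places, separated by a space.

A=(0,0), D=(7.00,0)
B = A + 1.00·(cos279°, sin279°) = (0.1564, -0.9877)
|BD| = 6.9145
circle(B,7.00) ∩ circle(D,8.00): a=2.3726, h=6.5857
  candidates: C₊=(1.5639,5.8693) cross=45.536; C₋=(3.4454,-7.1669) cross=-45.536
  mode + wants cross > 0 → take C=(1.5639,5.8693) (cross=45.536)
ex = (C−B)/|BC| = (0.2011,0.9796); ey = (-0.9796,0.2011)
P = B + 2.80·ex + 1.37·ey = (-0.6226,2.0306)

-0.62 2.03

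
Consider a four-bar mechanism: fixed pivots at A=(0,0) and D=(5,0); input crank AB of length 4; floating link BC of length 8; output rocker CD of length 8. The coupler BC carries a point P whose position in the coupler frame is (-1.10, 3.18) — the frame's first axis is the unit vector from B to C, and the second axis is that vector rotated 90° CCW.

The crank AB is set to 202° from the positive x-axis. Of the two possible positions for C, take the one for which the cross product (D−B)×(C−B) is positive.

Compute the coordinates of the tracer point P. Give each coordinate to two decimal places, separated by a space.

-7.06 -1.22

A=(0,0), D=(5.00,0)
B = A + 4.00·(cos202°, sin202°) = (-3.7087, -1.4984)
|BD| = 8.8367
circle(B,8.00) ∩ circle(D,8.00): a=4.4184, h=6.6692
  candidates: C₊=(-0.4853,5.8234) cross=58.934; C₋=(1.7765,-7.3218) cross=-58.934
  mode + wants cross > 0 → take C=(-0.4853,5.8234) (cross=58.934)
ex = (C−B)/|BC| = (0.4029,0.9152); ey = (-0.9152,0.4029)
P = B + -1.10·ex + 3.18·ey = (-7.0624,-1.2238)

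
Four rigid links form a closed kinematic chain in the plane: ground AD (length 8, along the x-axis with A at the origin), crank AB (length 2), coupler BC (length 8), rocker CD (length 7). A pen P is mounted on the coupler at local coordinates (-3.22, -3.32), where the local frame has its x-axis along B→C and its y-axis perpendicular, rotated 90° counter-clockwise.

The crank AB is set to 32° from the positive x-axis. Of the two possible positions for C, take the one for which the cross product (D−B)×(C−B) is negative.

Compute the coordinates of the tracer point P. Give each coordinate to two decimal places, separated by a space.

A=(0,0), D=(8.00,0)
B = A + 2.00·(cos32°, sin32°) = (1.6961, 1.0598)
|BD| = 6.3924
circle(B,8.00) ∩ circle(D,7.00): a=4.3695, h=6.7013
  candidates: C₊=(7.1161,6.9440) cross=42.837; C₋=(4.8940,-6.2732) cross=-42.837
  mode - wants cross < 0 → take C=(4.8940,-6.2732) (cross=-42.837)
ex = (C−B)/|BC| = (0.3997,-0.9166); ey = (0.9166,0.3997)
P = B + -3.22·ex + -3.32·ey = (-2.6343,2.6842)

-2.63 2.68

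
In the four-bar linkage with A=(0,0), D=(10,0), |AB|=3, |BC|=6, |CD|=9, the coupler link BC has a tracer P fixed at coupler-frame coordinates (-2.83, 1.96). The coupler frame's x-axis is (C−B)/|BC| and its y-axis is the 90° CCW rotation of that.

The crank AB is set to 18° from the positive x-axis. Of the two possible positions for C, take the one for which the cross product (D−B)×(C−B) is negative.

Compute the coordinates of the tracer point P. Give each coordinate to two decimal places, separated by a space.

4.95 3.66

A=(0,0), D=(10.00,0)
B = A + 3.00·(cos18°, sin18°) = (2.8532, 0.9271)
|BD| = 7.2067
circle(B,6.00) ∩ circle(D,9.00): a=0.4813, h=5.9807
  candidates: C₊=(4.0998,6.7961) cross=43.101; C₋=(2.5611,-5.0658) cross=-43.101
  mode - wants cross < 0 → take C=(2.5611,-5.0658) (cross=-43.101)
ex = (C−B)/|BC| = (-0.0487,-0.9988); ey = (0.9988,-0.0487)
P = B + -2.83·ex + 1.96·ey = (4.9486,3.6583)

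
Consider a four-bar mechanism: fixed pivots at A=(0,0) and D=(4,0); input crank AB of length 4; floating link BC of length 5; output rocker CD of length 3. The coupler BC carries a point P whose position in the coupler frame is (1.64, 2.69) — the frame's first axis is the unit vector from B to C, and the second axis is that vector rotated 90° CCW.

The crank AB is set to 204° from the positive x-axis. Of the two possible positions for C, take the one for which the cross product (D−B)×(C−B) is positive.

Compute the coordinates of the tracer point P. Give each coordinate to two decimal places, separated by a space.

-3.10 1.47

A=(0,0), D=(4.00,0)
B = A + 4.00·(cos204°, sin204°) = (-3.6542, -1.6269)
|BD| = 7.8252
circle(B,5.00) ∩ circle(D,3.00): a=4.9349, h=0.8040
  candidates: C₊=(1.0057,0.1855) cross=6.292; C₋=(1.3401,-1.3874) cross=-6.292
  mode + wants cross > 0 → take C=(1.0057,0.1855) (cross=6.292)
ex = (C−B)/|BC| = (0.9320,0.3625); ey = (-0.3625,0.9320)
P = B + 1.64·ex + 2.69·ey = (-3.1008,1.4746)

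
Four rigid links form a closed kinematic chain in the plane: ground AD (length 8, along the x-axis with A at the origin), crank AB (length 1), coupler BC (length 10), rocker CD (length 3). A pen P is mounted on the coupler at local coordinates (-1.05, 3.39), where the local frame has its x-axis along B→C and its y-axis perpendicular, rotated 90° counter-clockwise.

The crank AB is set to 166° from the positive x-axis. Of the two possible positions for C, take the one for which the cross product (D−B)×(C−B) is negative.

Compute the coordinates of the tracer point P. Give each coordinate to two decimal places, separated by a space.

-0.88 3.79

A=(0,0), D=(8.00,0)
B = A + 1.00·(cos166°, sin166°) = (-0.9703, 0.2419)
|BD| = 8.9736
circle(B,10.00) ∩ circle(D,3.00): a=9.5572, h=2.9427
  candidates: C₊=(8.6628,2.9259) cross=26.406; C₋=(8.5041,-2.9573) cross=-26.406
  mode - wants cross < 0 → take C=(8.5041,-2.9573) (cross=-26.406)
ex = (C−B)/|BC| = (0.9474,-0.3199); ey = (0.3199,0.9474)
P = B + -1.05·ex + 3.39·ey = (-0.8806,3.7897)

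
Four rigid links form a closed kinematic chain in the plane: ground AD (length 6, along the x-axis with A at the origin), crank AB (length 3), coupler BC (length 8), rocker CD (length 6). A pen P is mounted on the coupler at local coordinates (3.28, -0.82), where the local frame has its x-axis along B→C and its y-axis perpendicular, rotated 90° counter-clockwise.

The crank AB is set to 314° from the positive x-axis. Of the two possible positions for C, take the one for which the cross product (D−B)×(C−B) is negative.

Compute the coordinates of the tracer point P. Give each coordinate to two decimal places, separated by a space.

4.92 -4.00

A=(0,0), D=(6.00,0)
B = A + 3.00·(cos314°, sin314°) = (2.0840, -2.1580)
|BD| = 4.4713
circle(B,8.00) ∩ circle(D,6.00): a=5.3667, h=5.9328
  candidates: C₊=(3.9208,5.6282) cross=26.527; C₋=(9.6477,-4.7639) cross=-26.527
  mode - wants cross < 0 → take C=(9.6477,-4.7639) (cross=-26.527)
ex = (C−B)/|BC| = (0.9455,-0.3257); ey = (0.3257,0.9455)
P = B + 3.28·ex + -0.82·ey = (4.9180,-4.0017)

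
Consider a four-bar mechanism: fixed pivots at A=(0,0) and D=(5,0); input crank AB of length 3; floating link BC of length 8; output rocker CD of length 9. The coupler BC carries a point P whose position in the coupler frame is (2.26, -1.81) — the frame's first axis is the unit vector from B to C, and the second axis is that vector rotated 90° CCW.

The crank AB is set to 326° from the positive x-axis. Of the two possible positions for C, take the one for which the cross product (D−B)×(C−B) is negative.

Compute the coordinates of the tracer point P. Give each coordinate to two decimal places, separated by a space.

1.77 -4.48

A=(0,0), D=(5.00,0)
B = A + 3.00·(cos326°, sin326°) = (2.4871, -1.6776)
|BD| = 3.0214
circle(B,8.00) ∩ circle(D,9.00): a=-1.3026, h=7.8932
  candidates: C₊=(-2.9788,4.1640) cross=23.849; C₋=(5.7864,-8.9656) cross=-23.849
  mode - wants cross < 0 → take C=(5.7864,-8.9656) (cross=-23.849)
ex = (C−B)/|BC| = (0.4124,-0.9110); ey = (0.9110,0.4124)
P = B + 2.26·ex + -1.81·ey = (1.7702,-4.4829)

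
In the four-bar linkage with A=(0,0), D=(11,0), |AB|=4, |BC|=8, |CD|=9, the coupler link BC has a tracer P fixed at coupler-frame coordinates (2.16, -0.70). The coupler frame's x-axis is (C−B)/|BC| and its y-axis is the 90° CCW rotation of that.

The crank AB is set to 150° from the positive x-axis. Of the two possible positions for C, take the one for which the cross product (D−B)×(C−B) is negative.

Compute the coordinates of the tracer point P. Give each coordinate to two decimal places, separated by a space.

A=(0,0), D=(11.00,0)
B = A + 4.00·(cos150°, sin150°) = (-3.4641, 2.0000)
|BD| = 14.6017
circle(B,8.00) ∩ circle(D,9.00): a=6.7187, h=4.3426
  candidates: C₊=(3.7861,5.3815) cross=63.410; C₋=(2.5965,-3.2220) cross=-63.410
  mode - wants cross < 0 → take C=(2.5965,-3.2220) (cross=-63.410)
ex = (C−B)/|BC| = (0.7576,-0.6527); ey = (0.6527,0.7576)
P = B + 2.16·ex + -0.70·ey = (-2.2847,0.0598)

-2.28 0.06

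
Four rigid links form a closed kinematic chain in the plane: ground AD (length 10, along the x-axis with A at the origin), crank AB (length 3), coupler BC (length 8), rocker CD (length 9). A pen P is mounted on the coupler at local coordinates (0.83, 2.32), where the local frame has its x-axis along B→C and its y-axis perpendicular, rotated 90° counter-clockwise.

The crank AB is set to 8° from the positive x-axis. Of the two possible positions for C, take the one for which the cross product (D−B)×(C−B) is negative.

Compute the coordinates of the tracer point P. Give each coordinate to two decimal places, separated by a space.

A=(0,0), D=(10.00,0)
B = A + 3.00·(cos8°, sin8°) = (2.9708, 0.4175)
|BD| = 7.0416
circle(B,8.00) ∩ circle(D,9.00): a=2.3137, h=7.6581
  candidates: C₊=(5.7345,7.9250) cross=53.925; C₋=(4.8263,-7.3643) cross=-53.925
  mode - wants cross < 0 → take C=(4.8263,-7.3643) (cross=-53.925)
ex = (C−B)/|BC| = (0.2319,-0.9727); ey = (0.9727,0.2319)
P = B + 0.83·ex + 2.32·ey = (5.4200,0.1483)

5.42 0.15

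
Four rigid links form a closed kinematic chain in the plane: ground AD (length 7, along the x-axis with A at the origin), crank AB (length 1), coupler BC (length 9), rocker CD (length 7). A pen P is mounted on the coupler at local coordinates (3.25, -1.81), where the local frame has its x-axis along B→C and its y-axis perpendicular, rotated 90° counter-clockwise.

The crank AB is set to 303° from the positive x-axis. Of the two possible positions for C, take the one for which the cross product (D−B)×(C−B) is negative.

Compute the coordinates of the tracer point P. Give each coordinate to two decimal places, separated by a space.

1.67 -4.38

A=(0,0), D=(7.00,0)
B = A + 1.00·(cos303°, sin303°) = (0.5446, -0.8387)
|BD| = 6.5096
circle(B,9.00) ∩ circle(D,7.00): a=5.7127, h=6.9545
  candidates: C₊=(5.3138,6.7939) cross=45.271; C₋=(7.1057,-6.9992) cross=-45.271
  mode - wants cross < 0 → take C=(7.1057,-6.9992) (cross=-45.271)
ex = (C−B)/|BC| = (0.7290,-0.6845); ey = (0.6845,0.7290)
P = B + 3.25·ex + -1.81·ey = (1.6750,-4.3828)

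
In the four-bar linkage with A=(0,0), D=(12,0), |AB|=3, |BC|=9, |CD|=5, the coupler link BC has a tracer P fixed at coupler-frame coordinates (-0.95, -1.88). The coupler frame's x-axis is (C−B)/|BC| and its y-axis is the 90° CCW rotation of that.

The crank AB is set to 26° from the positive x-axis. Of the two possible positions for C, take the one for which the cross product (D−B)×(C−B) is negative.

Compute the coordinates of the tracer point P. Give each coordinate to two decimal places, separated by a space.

A=(0,0), D=(12.00,0)
B = A + 3.00·(cos26°, sin26°) = (2.6964, 1.3151)
|BD| = 9.3961
circle(B,9.00) ∩ circle(D,5.00): a=7.6780, h=4.6955
  candidates: C₊=(10.9560,4.8898) cross=44.120; C₋=(9.6416,-4.4089) cross=-44.120
  mode - wants cross < 0 → take C=(9.6416,-4.4089) (cross=-44.120)
ex = (C−B)/|BC| = (0.7717,-0.6360); ey = (0.6360,0.7717)
P = B + -0.95·ex + -1.88·ey = (0.7676,0.4685)

0.77 0.47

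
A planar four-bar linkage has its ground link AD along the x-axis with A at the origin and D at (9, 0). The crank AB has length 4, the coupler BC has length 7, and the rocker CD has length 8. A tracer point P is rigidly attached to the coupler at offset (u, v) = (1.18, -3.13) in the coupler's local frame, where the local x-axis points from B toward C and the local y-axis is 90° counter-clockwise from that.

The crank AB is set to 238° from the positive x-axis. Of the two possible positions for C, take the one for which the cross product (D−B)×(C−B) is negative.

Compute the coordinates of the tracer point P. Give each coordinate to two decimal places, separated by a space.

A=(0,0), D=(9.00,0)
B = A + 4.00·(cos238°, sin238°) = (-2.1197, -3.3922)
|BD| = 11.6256
circle(B,7.00) ∩ circle(D,8.00): a=5.1677, h=4.7218
  candidates: C₊=(1.4454,2.6320) cross=54.894; C₋=(4.2009,-6.4006) cross=-54.894
  mode - wants cross < 0 → take C=(4.2009,-6.4006) (cross=-54.894)
ex = (C−B)/|BC| = (0.9029,-0.4298); ey = (0.4298,0.9029)
P = B + 1.18·ex + -3.13·ey = (-2.3994,-6.7255)

-2.40 -6.73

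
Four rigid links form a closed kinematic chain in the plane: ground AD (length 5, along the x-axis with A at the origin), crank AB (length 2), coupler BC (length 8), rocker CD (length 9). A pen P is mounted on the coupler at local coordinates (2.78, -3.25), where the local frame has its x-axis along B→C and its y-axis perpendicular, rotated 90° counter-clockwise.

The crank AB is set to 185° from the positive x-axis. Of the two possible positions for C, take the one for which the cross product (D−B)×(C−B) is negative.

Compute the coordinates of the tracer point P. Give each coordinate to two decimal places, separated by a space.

-4.22 -3.82

A=(0,0), D=(5.00,0)
B = A + 2.00·(cos185°, sin185°) = (-1.9924, -0.1743)
|BD| = 6.9946
circle(B,8.00) ∩ circle(D,9.00): a=2.2821, h=7.6676
  candidates: C₊=(0.0979,7.5478) cross=53.632; C₋=(0.4800,-7.7827) cross=-53.632
  mode - wants cross < 0 → take C=(0.4800,-7.7827) (cross=-53.632)
ex = (C−B)/|BC| = (0.3091,-0.9510); ey = (0.9510,0.3091)
P = B + 2.78·ex + -3.25·ey = (-4.2241,-3.8226)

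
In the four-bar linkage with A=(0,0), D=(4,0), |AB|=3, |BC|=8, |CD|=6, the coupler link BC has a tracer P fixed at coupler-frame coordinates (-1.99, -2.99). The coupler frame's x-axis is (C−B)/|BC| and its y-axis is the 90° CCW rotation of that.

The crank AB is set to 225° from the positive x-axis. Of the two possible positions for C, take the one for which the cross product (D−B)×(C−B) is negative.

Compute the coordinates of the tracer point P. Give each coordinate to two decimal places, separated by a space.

-5.29 -3.80

A=(0,0), D=(4.00,0)
B = A + 3.00·(cos225°, sin225°) = (-2.1213, -2.1213)
|BD| = 6.4785
circle(B,8.00) ∩ circle(D,6.00): a=5.4002, h=5.9023
  candidates: C₊=(1.0485,5.2239) cross=38.238; C₋=(4.9139,-5.9300) cross=-38.238
  mode - wants cross < 0 → take C=(4.9139,-5.9300) (cross=-38.238)
ex = (C−B)/|BC| = (0.8794,-0.4761); ey = (0.4761,0.8794)
P = B + -1.99·ex + -2.99·ey = (-5.2948,-3.8033)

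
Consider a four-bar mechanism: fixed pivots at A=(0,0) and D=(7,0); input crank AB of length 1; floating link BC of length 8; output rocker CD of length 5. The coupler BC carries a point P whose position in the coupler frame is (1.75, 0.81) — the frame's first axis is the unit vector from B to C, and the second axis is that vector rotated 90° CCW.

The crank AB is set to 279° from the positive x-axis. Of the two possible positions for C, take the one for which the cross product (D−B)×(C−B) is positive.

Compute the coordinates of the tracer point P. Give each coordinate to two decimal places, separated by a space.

0.77 0.84

A=(0,0), D=(7.00,0)
B = A + 1.00·(cos279°, sin279°) = (0.1564, -0.9877)
|BD| = 6.9145
circle(B,8.00) ∩ circle(D,5.00): a=6.2774, h=4.9592
  candidates: C₊=(5.6611,4.8174) cross=34.291; C₋=(7.0779,-4.9994) cross=-34.291
  mode + wants cross > 0 → take C=(5.6611,4.8174) (cross=34.291)
ex = (C−B)/|BC| = (0.6881,0.7256); ey = (-0.7256,0.6881)
P = B + 1.75·ex + 0.81·ey = (0.7728,0.8395)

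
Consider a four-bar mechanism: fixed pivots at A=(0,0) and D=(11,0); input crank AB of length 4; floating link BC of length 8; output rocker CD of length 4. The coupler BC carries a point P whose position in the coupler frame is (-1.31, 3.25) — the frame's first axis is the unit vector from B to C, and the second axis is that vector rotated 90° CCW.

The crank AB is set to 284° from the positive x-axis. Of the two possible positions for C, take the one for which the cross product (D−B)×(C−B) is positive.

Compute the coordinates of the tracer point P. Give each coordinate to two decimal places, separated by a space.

A=(0,0), D=(11.00,0)
B = A + 4.00·(cos284°, sin284°) = (0.9677, -3.8812)
|BD| = 10.7569
circle(B,8.00) ∩ circle(D,4.00): a=7.6096, h=2.4687
  candidates: C₊=(7.1740,1.1668) cross=26.555; C₋=(8.9554,-3.4380) cross=-26.555
  mode + wants cross > 0 → take C=(7.1740,1.1668) (cross=26.555)
ex = (C−B)/|BC| = (0.7758,0.6310); ey = (-0.6310,0.7758)
P = B + -1.31·ex + 3.25·ey = (-2.0993,-2.1865)

-2.10 -2.19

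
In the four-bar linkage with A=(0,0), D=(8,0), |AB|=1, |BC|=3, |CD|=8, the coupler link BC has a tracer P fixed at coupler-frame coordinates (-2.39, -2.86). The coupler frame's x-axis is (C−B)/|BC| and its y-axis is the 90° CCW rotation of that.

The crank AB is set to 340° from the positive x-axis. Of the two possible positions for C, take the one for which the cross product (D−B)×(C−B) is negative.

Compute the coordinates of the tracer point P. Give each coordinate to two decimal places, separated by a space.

-1.74 2.24

A=(0,0), D=(8.00,0)
B = A + 1.00·(cos340°, sin340°) = (0.9397, -0.3420)
|BD| = 7.0686
circle(B,3.00) ∩ circle(D,8.00): a=-0.3562, h=2.9788
  candidates: C₊=(0.4398,2.6160) cross=21.056; C₋=(0.7281,-3.3345) cross=-21.056
  mode - wants cross < 0 → take C=(0.7281,-3.3345) (cross=-21.056)
ex = (C−B)/|BC| = (-0.0705,-0.9975); ey = (0.9975,-0.0705)
P = B + -2.39·ex + -2.86·ey = (-1.7446,2.2438)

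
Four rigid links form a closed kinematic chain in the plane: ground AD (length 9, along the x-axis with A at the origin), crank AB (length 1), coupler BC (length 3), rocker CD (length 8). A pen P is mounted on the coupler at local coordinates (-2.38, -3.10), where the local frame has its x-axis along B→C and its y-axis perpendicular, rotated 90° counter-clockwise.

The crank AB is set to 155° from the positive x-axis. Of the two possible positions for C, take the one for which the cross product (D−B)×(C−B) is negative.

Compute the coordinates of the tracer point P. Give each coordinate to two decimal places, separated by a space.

-4.79 -0.04

A=(0,0), D=(9.00,0)
B = A + 1.00·(cos155°, sin155°) = (-0.9063, 0.4226)
|BD| = 9.9153
circle(B,3.00) ∩ circle(D,8.00): a=2.1842, h=2.0565
  candidates: C₊=(1.3635,2.3842) cross=20.391; C₋=(1.1882,-1.7252) cross=-20.391
  mode - wants cross < 0 → take C=(1.1882,-1.7252) (cross=-20.391)
ex = (C−B)/|BC| = (0.6982,-0.7159); ey = (0.7159,0.6982)
P = B + -2.38·ex + -3.10·ey = (-4.7873,-0.0378)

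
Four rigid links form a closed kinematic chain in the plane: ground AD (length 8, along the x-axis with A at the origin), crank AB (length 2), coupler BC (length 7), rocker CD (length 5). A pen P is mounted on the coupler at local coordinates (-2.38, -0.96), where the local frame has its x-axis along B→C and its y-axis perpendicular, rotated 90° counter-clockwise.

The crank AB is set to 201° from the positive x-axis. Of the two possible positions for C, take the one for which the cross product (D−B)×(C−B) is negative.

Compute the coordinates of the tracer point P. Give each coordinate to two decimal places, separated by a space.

-4.43 -0.62

A=(0,0), D=(8.00,0)
B = A + 2.00·(cos201°, sin201°) = (-1.8672, -0.7167)
|BD| = 9.8932
circle(B,7.00) ∩ circle(D,5.00): a=6.1595, h=3.3257
  candidates: C₊=(4.0353,3.0464) cross=32.901; C₋=(4.5171,-3.5874) cross=-32.901
  mode - wants cross < 0 → take C=(4.5171,-3.5874) (cross=-32.901)
ex = (C−B)/|BC| = (0.9120,-0.4101); ey = (0.4101,0.9120)
P = B + -2.38·ex + -0.96·ey = (-4.4315,-0.6163)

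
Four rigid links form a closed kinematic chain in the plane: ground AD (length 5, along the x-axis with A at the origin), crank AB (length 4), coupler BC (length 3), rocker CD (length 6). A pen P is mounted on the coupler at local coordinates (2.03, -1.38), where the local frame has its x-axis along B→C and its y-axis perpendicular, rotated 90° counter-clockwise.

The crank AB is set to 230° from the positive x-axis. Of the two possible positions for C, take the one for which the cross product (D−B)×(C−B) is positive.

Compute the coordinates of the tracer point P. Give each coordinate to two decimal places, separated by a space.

A=(0,0), D=(5.00,0)
B = A + 4.00·(cos230°, sin230°) = (-2.5712, -3.0642)
|BD| = 8.1677
circle(B,3.00) ∩ circle(D,6.00): a=2.4310, h=1.7579
  candidates: C₊=(-0.9772,-0.5227) cross=14.358; C₋=(0.3418,-3.7817) cross=-14.358
  mode + wants cross > 0 → take C=(-0.9772,-0.5227) (cross=14.358)
ex = (C−B)/|BC| = (0.5313,0.8472); ey = (-0.8472,0.5313)
P = B + 2.03·ex + -1.38·ey = (-0.3235,-2.0776)

-0.32 -2.08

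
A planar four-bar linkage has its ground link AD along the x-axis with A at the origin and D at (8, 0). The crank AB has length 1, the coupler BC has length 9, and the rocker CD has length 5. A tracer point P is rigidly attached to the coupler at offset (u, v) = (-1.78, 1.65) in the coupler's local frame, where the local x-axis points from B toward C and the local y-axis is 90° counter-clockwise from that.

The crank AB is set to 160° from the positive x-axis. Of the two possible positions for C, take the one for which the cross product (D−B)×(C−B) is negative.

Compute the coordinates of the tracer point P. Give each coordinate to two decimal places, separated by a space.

A=(0,0), D=(8.00,0)
B = A + 1.00·(cos160°, sin160°) = (-0.9397, 0.3420)
|BD| = 8.9462
circle(B,9.00) ∩ circle(D,5.00): a=7.6029, h=4.8162
  candidates: C₊=(6.8418,4.8640) cross=43.087; C₋=(6.4735,-4.7613) cross=-43.087
  mode - wants cross < 0 → take C=(6.4735,-4.7613) (cross=-43.087)
ex = (C−B)/|BC| = (0.8237,-0.5670); ey = (0.5670,0.8237)
P = B + -1.78·ex + 1.65·ey = (-1.4703,2.7104)

-1.47 2.71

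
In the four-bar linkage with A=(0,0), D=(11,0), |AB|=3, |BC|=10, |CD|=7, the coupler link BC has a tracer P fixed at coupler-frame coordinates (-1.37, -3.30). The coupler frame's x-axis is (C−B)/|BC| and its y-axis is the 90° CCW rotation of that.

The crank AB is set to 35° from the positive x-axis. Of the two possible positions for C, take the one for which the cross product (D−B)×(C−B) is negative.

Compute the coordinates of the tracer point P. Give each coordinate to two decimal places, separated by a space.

A=(0,0), D=(11.00,0)
B = A + 3.00·(cos35°, sin35°) = (2.4575, 1.7207)
|BD| = 8.7141
circle(B,10.00) ∩ circle(D,7.00): a=7.2833, h=6.8522
  candidates: C₊=(10.9505,6.9998) cross=59.711; C₋=(8.2443,-6.4348) cross=-59.711
  mode - wants cross < 0 → take C=(8.2443,-6.4348) (cross=-59.711)
ex = (C−B)/|BC| = (0.5787,-0.8155); ey = (0.8155,0.5787)
P = B + -1.37·ex + -3.30·ey = (-1.0267,0.9284)

-1.03 0.93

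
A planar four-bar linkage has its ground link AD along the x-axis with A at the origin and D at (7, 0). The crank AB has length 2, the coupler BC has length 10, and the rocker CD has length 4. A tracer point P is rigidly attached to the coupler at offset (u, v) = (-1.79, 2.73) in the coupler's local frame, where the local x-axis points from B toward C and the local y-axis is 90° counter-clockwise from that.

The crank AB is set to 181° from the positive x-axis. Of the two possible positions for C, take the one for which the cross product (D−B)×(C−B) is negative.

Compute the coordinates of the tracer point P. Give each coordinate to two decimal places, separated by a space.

A=(0,0), D=(7.00,0)
B = A + 2.00·(cos181°, sin181°) = (-1.9997, -0.0349)
|BD| = 8.9998
circle(B,10.00) ∩ circle(D,4.00): a=9.1667, h=3.9965
  candidates: C₊=(7.1514,3.9971) cross=35.968; C₋=(7.1824,-3.9958) cross=-35.968
  mode - wants cross < 0 → take C=(7.1824,-3.9958) (cross=-35.968)
ex = (C−B)/|BC| = (0.9182,-0.3961); ey = (0.3961,0.9182)
P = B + -1.79·ex + 2.73·ey = (-2.5620,3.1808)

-2.56 3.18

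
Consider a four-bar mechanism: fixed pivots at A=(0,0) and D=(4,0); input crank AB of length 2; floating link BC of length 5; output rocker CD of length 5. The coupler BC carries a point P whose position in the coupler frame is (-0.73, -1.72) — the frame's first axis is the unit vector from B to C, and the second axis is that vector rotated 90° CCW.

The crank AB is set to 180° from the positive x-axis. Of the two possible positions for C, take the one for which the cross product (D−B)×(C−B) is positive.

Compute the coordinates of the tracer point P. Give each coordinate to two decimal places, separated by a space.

A=(0,0), D=(4.00,0)
B = A + 2.00·(cos180°, sin180°) = (-2.0000, 0.0000)
|BD| = 6.0000
circle(B,5.00) ∩ circle(D,5.00): a=3.0000, h=4.0000
  candidates: C₊=(1.0000,4.0000) cross=24.000; C₋=(1.0000,-4.0000) cross=-24.000
  mode + wants cross > 0 → take C=(1.0000,4.0000) (cross=24.000)
ex = (C−B)/|BC| = (0.6000,0.8000); ey = (-0.8000,0.6000)
P = B + -0.73·ex + -1.72·ey = (-1.0620,-1.6160)

-1.06 -1.62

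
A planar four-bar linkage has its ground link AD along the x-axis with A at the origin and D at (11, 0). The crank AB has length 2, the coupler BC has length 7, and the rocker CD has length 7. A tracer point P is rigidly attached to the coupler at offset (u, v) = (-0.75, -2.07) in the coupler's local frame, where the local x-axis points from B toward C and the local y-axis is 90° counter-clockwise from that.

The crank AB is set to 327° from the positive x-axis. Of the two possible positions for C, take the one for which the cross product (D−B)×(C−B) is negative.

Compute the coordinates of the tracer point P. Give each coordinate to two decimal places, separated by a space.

-0.25 -2.15

A=(0,0), D=(11.00,0)
B = A + 2.00·(cos327°, sin327°) = (1.6773, -1.0893)
|BD| = 9.3861
circle(B,7.00) ∩ circle(D,7.00): a=4.6930, h=5.1938
  candidates: C₊=(5.7359,4.6140) cross=48.749; C₋=(6.9414,-5.7033) cross=-48.749
  mode - wants cross < 0 → take C=(6.9414,-5.7033) (cross=-48.749)
ex = (C−B)/|BC| = (0.7520,-0.6591); ey = (0.6591,0.7520)
P = B + -0.75·ex + -2.07·ey = (-0.2511,-2.1516)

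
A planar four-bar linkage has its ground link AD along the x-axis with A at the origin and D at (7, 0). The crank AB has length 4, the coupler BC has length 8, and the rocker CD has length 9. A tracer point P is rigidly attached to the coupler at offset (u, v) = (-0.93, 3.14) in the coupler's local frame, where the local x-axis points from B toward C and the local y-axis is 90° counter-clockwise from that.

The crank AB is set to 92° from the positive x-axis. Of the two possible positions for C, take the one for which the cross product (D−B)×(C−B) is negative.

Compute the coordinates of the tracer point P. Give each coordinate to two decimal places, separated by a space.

A=(0,0), D=(7.00,0)
B = A + 4.00·(cos92°, sin92°) = (-0.1396, 3.9976)
|BD| = 8.1826
circle(B,8.00) ∩ circle(D,9.00): a=3.0525, h=7.3947
  candidates: C₊=(6.1365,8.9585) cross=60.508; C₋=(-1.0889,-3.9459) cross=-60.508
  mode - wants cross < 0 → take C=(-1.0889,-3.9459) (cross=-60.508)
ex = (C−B)/|BC| = (-0.1187,-0.9929); ey = (0.9929,-0.1187)
P = B + -0.93·ex + 3.14·ey = (3.0886,4.5484)

3.09 4.55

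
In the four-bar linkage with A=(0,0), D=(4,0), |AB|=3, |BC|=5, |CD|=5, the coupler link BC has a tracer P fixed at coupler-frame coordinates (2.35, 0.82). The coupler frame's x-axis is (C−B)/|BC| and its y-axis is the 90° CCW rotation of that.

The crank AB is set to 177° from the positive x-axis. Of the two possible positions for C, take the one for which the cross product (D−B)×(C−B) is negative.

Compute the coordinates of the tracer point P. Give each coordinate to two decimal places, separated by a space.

-0.79 -1.00

A=(0,0), D=(4.00,0)
B = A + 3.00·(cos177°, sin177°) = (-2.9959, 0.1570)
|BD| = 6.9977
circle(B,5.00) ∩ circle(D,5.00): a=3.4988, h=3.5719
  candidates: C₊=(0.5822,3.6495) cross=24.995; C₋=(0.4219,-3.4925) cross=-24.995
  mode - wants cross < 0 → take C=(0.4219,-3.4925) (cross=-24.995)
ex = (C−B)/|BC| = (0.6836,-0.7299); ey = (0.7299,0.6836)
P = B + 2.35·ex + 0.82·ey = (-0.7910,-0.9977)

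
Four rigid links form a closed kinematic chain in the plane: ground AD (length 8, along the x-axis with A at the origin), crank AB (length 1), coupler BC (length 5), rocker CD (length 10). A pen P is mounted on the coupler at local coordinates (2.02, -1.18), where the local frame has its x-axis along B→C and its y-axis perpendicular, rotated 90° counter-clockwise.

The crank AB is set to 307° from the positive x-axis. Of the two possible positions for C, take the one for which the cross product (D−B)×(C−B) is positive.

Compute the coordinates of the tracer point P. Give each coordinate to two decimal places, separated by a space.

A=(0,0), D=(8.00,0)
B = A + 1.00·(cos307°, sin307°) = (0.6018, -0.7986)
|BD| = 7.4412
circle(B,5.00) ∩ circle(D,10.00): a=-1.3189, h=4.8229
  candidates: C₊=(-1.2271,3.8548) cross=35.888; C₋=(-0.1919,-5.7352) cross=-35.888
  mode + wants cross > 0 → take C=(-1.2271,3.8548) (cross=35.888)
ex = (C−B)/|BC| = (-0.3658,0.9307); ey = (-0.9307,-0.3658)
P = B + 2.02·ex + -1.18·ey = (0.9611,1.5130)

0.96 1.51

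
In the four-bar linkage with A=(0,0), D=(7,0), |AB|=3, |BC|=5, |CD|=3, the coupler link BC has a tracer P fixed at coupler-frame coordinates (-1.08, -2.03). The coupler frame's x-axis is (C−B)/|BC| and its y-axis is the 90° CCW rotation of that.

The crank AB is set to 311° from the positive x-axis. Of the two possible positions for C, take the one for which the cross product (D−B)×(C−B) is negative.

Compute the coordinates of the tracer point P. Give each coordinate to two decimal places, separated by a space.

0.60 -4.11

A=(0,0), D=(7.00,0)
B = A + 3.00·(cos311°, sin311°) = (1.9682, -2.2641)
|BD| = 5.5177
circle(B,5.00) ∩ circle(D,3.00): a=4.2087, h=2.6994
  candidates: C₊=(4.6986,1.9245) cross=14.894; C₋=(6.9139,-2.9988) cross=-14.894
  mode - wants cross < 0 → take C=(6.9139,-2.9988) (cross=-14.894)
ex = (C−B)/|BC| = (0.9891,-0.1469); ey = (0.1469,0.9891)
P = B + -1.08·ex + -2.03·ey = (0.6016,-4.1134)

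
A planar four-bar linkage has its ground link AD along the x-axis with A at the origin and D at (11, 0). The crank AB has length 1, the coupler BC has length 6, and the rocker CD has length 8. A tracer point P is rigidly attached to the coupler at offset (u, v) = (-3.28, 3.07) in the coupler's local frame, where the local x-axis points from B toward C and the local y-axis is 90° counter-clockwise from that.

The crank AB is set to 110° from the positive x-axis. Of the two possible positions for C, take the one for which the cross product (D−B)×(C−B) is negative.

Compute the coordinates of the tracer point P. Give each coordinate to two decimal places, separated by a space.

-0.36 5.43

A=(0,0), D=(11.00,0)
B = A + 1.00·(cos110°, sin110°) = (-0.3420, 0.9397)
|BD| = 11.3809
circle(B,6.00) ∩ circle(D,8.00): a=4.4603, h=4.0132
  candidates: C₊=(4.4344,4.5709) cross=45.674; C₋=(3.7717,-3.4281) cross=-45.674
  mode - wants cross < 0 → take C=(3.7717,-3.4281) (cross=-45.674)
ex = (C−B)/|BC| = (0.6856,-0.7280); ey = (0.7280,0.6856)
P = B + -3.28·ex + 3.07·ey = (-0.3560,5.4323)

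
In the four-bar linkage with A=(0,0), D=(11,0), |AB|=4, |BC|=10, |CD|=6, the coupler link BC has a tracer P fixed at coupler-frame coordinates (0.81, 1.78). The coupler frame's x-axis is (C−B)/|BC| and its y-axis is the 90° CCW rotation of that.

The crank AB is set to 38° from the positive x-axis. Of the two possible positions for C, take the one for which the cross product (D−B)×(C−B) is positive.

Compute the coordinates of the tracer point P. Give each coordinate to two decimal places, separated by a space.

3.32 4.41

A=(0,0), D=(11.00,0)
B = A + 4.00·(cos38°, sin38°) = (3.1520, 2.4626)
|BD| = 8.2253
circle(B,10.00) ∩ circle(D,6.00): a=8.0031, h=5.9959
  candidates: C₊=(12.5832,5.7874) cross=49.318; C₋=(8.9928,-5.6543) cross=-49.318
  mode + wants cross > 0 → take C=(12.5832,5.7874) (cross=49.318)
ex = (C−B)/|BC| = (0.9431,0.3325); ey = (-0.3325,0.9431)
P = B + 0.81·ex + 1.78·ey = (3.3242,4.4107)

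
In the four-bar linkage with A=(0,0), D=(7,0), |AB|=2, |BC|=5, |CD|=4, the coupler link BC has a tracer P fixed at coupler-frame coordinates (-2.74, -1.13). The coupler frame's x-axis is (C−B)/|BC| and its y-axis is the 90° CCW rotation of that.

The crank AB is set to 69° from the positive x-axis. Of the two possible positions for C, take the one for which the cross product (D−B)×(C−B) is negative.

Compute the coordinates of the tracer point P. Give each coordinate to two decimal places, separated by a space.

-1.81 3.42

A=(0,0), D=(7.00,0)
B = A + 2.00·(cos69°, sin69°) = (0.7167, 1.8672)
|BD| = 6.5548
circle(B,5.00) ∩ circle(D,4.00): a=3.9639, h=3.0475
  candidates: C₊=(5.3845,3.6593) cross=19.976; C₋=(3.6484,-2.1832) cross=-19.976
  mode - wants cross < 0 → take C=(3.6484,-2.1832) (cross=-19.976)
ex = (C−B)/|BC| = (0.5863,-0.8101); ey = (0.8101,0.5863)
P = B + -2.74·ex + -1.13·ey = (-1.8052,3.4242)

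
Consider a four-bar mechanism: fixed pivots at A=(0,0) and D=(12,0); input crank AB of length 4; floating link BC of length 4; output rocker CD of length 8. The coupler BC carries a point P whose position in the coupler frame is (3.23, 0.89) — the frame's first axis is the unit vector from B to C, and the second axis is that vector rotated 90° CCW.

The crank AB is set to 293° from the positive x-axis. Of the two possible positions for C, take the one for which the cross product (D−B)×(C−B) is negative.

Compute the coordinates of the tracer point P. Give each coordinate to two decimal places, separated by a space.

4.91 -3.56

A=(0,0), D=(12.00,0)
B = A + 4.00·(cos293°, sin293°) = (1.5629, -3.6820)
|BD| = 11.0675
circle(B,4.00) ∩ circle(D,8.00): a=3.3652, h=2.1622
  candidates: C₊=(4.0171,-0.5234) cross=23.930; C₋=(5.4558,-4.6015) cross=-23.930
  mode - wants cross < 0 → take C=(5.4558,-4.6015) (cross=-23.930)
ex = (C−B)/|BC| = (0.9732,-0.2299); ey = (0.2299,0.9732)
P = B + 3.23·ex + 0.89·ey = (4.9110,-3.5583)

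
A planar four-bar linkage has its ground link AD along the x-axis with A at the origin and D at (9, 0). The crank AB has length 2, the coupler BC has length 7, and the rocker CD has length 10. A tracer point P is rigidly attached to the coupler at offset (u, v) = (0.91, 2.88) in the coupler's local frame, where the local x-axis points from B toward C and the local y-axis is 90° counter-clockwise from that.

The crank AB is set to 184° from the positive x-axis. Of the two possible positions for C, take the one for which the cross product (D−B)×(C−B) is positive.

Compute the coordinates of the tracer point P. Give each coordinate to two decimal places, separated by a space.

A=(0,0), D=(9.00,0)
B = A + 2.00·(cos184°, sin184°) = (-1.9951, -0.1395)
|BD| = 10.9960
circle(B,7.00) ∩ circle(D,10.00): a=3.1790, h=6.2365
  candidates: C₊=(1.1045,6.1368) cross=68.577; C₋=(1.2627,-6.3352) cross=-68.577
  mode + wants cross > 0 → take C=(1.1045,6.1368) (cross=68.577)
ex = (C−B)/|BC| = (0.4428,0.8966); ey = (-0.8966,0.4428)
P = B + 0.91·ex + 2.88·ey = (-4.1744,1.9517)

-4.17 1.95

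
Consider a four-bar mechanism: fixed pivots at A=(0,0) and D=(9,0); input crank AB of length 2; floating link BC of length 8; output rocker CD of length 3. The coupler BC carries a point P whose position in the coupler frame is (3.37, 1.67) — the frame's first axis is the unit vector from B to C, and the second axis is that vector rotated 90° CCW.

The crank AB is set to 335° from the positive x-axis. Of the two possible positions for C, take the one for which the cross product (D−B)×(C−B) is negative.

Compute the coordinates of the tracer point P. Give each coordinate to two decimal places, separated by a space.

A=(0,0), D=(9.00,0)
B = A + 2.00·(cos335°, sin335°) = (1.8126, -0.8452)
|BD| = 7.2369
circle(B,8.00) ∩ circle(D,3.00): a=7.4184, h=2.9945
  candidates: C₊=(8.8305,2.9952) cross=21.671; C₋=(9.5300,-2.9528) cross=-21.671
  mode - wants cross < 0 → take C=(9.5300,-2.9528) (cross=-21.671)
ex = (C−B)/|BC| = (0.9647,-0.2634); ey = (0.2634,0.9647)
P = B + 3.37·ex + 1.67·ey = (5.5035,-0.1220)

5.50 -0.12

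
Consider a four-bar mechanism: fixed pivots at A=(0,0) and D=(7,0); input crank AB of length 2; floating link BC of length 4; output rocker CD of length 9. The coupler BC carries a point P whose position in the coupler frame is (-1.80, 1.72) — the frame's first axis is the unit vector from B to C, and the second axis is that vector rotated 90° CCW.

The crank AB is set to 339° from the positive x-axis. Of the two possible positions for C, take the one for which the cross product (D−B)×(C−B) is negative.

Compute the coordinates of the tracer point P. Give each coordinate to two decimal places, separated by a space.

A=(0,0), D=(7.00,0)
B = A + 2.00·(cos339°, sin339°) = (1.8672, -0.7167)
|BD| = 5.1826
circle(B,4.00) ∩ circle(D,9.00): a=-3.6796, h=1.5686
  candidates: C₊=(-1.9940,0.3279) cross=8.129; C₋=(-1.5602,-2.7791) cross=-8.129
  mode - wants cross < 0 → take C=(-1.5602,-2.7791) (cross=-8.129)
ex = (C−B)/|BC| = (-0.8568,-0.5156); ey = (0.5156,-0.8568)
P = B + -1.80·ex + 1.72·ey = (4.2963,-1.2624)

4.30 -1.26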